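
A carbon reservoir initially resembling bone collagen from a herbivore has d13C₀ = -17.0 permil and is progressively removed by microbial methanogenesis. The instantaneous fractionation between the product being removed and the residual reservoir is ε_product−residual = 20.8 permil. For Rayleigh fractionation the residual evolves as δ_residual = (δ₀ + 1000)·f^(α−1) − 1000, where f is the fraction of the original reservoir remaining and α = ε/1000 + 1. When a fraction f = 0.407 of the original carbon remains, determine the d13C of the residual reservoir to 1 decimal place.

-35.2 permil

Rayleigh residual: δ_res = (δ₀ + 1000)·f^(α−1) − 1000
α = ε/1000 + 1 = 1.02080, so α − 1 = 0.02080
f^(α−1) = 0.407^(0.02080) = 0.981476
δ_res = (-17.0 + 1000) × 0.981476 − 1000 = 964.791 − 1000 = -35.21 permil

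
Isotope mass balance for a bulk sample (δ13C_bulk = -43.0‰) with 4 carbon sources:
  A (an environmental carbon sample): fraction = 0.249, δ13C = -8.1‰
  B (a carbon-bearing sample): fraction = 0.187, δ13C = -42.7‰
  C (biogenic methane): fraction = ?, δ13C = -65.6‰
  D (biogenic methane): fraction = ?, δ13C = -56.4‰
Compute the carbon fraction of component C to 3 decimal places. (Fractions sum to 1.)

0.129

Let f_C and f_D be the unknown fractions; fractions sum to 1 so f_C + f_D = 0.564.
Mass balance: Σ fᵢ·δᵢ = δ_bulk ⇒ f_C·(-65.6) + f_D·(-56.4) = -43.0 − (-10.002) = -32.998
Substitute f_D = 0.564 − f_C:
f_C·(-65.6 − -56.4) = -32.998 − 0.564×(-56.4) = -1.189
f_C = -1.189 / -9.2 = 0.1292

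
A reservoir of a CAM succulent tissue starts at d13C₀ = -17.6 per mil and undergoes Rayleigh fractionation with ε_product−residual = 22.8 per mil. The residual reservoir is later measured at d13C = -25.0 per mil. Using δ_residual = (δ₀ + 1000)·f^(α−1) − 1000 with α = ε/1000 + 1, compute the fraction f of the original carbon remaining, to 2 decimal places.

0.72

α − 1 = ε/1000 = 0.0228
(δ_res + 1000)/(δ₀ + 1000) = (-25.0 + 1000)/(-17.6 + 1000) = 975.0/982.4 = 0.992467
f = 0.992467^(1/0.0228) = exp(ln(0.992467)/0.0228) = exp(-0.00756/0.0228)
f = exp(-0.3316) = 0.7178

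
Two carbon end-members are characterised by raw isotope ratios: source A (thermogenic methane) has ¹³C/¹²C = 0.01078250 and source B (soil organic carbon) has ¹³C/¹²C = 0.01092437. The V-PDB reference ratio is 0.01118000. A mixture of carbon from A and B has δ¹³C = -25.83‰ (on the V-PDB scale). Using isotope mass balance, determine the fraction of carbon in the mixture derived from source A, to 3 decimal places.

δ_A = (0.01078250/0.01118000 − 1)×1000 = (0.964445 − 1)×1000 = -35.555‰
δ_B = (0.01092437/0.01118000 − 1)×1000 = (0.977135 − 1)×1000 = -22.865‰
f_A = (δ_mix − δ_B)/(δ_A − δ_B) = (-25.83 − (-22.865))/(-35.555 − (-22.865))
f_A = -2.965 / -12.690 = 0.2337

0.234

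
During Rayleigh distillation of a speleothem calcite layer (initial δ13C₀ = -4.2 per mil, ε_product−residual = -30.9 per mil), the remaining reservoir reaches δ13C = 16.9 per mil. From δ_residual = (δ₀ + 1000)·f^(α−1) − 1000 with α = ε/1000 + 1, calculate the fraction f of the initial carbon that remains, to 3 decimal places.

0.507

α − 1 = ε/1000 = -0.0309
(δ_res + 1000)/(δ₀ + 1000) = (16.9 + 1000)/(-4.2 + 1000) = 1016.9/995.8 = 1.021189
f = 1.021189^(1/-0.0309) = exp(ln(1.021189)/-0.0309) = exp(0.02097/-0.0309)
f = exp(-0.6786) = 0.5073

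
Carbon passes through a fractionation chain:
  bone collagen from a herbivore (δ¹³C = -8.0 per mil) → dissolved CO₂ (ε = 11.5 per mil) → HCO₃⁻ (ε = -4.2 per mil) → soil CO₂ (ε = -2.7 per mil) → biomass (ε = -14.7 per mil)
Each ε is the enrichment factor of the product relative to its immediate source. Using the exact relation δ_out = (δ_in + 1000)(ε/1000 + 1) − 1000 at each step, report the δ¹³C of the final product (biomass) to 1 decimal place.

step 1: δ = (-8.00 + 1000)·(11.5/1000 + 1) − 1000 = 3.41 per mil
step 2: δ = (3.41 + 1000)·(-4.2/1000 + 1) − 1000 = -0.81 per mil
step 3: δ = (-0.81 + 1000)·(-2.7/1000 + 1) − 1000 = -3.50 per mil
step 4: δ = (-3.50 + 1000)·(-14.7/1000 + 1) − 1000 = -18.15 per mil

-18.2 per mil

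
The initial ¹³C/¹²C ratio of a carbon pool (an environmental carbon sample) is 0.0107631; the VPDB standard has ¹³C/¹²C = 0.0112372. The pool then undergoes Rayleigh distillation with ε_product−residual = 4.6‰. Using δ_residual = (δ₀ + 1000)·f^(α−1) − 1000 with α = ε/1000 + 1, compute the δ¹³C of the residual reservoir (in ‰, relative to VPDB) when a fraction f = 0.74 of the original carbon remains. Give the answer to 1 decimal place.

-43.5‰

δ₀ = (0.0107631/0.0112372 − 1)×1000 = (0.957810 − 1)×1000 = -42.190‰
α − 1 = ε/1000 = 0.0046
f^(α−1) = 0.74^(0.0046) = 0.998616
δ_res = (-42.190 + 1000) × 0.998616 − 1000 = 956.484 − 1000 = -43.52‰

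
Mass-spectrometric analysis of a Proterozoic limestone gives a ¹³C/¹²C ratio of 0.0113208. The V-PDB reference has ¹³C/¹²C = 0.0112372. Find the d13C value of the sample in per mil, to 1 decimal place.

7.4 per mil

d13C = (R_sample / R_standard − 1) × 1000
R_sample / R_standard = 0.0113208 / 0.0112372 = 1.007440
d13C = (1.007440 − 1) × 1000 = 7.44 per mil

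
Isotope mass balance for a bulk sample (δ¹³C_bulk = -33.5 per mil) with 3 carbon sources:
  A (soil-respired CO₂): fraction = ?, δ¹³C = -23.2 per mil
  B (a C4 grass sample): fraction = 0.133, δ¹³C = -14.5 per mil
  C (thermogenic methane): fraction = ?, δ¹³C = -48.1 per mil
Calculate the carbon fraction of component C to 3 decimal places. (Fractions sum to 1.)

Let f_C and f_A be the unknown fractions; fractions sum to 1 so f_C + f_A = 0.867.
Mass balance: Σ fᵢ·δᵢ = δ_bulk ⇒ f_C·(-48.1) + f_A·(-23.2) = -33.5 − (-1.929) = -31.572
Substitute f_A = 0.867 − f_C:
f_C·(-48.1 − -23.2) = -31.572 − 0.867×(-23.2) = -11.457
f_C = -11.457 / -24.9 = 0.4601

0.460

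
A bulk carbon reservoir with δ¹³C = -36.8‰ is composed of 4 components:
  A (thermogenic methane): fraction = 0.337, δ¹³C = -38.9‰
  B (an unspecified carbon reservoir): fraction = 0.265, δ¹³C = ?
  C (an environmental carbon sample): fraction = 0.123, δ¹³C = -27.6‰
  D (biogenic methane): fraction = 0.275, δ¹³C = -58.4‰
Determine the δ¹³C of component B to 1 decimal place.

-16.0‰

Isotope mass balance: δ_bulk = Σ fᵢ·δᵢ.
-36.8 = 0.337×(-38.9) + 0.265×δ_B + 0.123×(-27.6) + 0.275×(-58.4)
0.265·δ_B = -36.8 − (-32.564) = -4.236
δ_B = -4.236 / 0.265 = -15.98‰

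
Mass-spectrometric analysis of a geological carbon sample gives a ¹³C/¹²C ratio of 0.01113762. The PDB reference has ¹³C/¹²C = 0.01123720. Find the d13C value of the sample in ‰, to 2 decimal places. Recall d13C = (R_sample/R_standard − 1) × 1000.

d13C = (R_sample / R_standard − 1) × 1000
R_sample / R_standard = 0.01113762 / 0.01123720 = 0.991138
d13C = (0.991138 − 1) × 1000 = -8.862‰

-8.86‰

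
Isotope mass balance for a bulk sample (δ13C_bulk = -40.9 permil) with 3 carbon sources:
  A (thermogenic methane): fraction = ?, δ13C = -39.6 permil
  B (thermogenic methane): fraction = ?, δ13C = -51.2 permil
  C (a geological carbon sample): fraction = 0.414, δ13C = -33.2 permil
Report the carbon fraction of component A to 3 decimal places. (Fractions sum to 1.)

Let f_A and f_B be the unknown fractions; fractions sum to 1 so f_A + f_B = 0.586.
Mass balance: Σ fᵢ·δᵢ = δ_bulk ⇒ f_A·(-39.6) + f_B·(-51.2) = -40.9 − (-13.745) = -27.155
Substitute f_B = 0.586 − f_A:
f_A·(-39.6 − -51.2) = -27.155 − 0.586×(-51.2) = 2.848
f_A = 2.848 / 11.6 = 0.2455

0.246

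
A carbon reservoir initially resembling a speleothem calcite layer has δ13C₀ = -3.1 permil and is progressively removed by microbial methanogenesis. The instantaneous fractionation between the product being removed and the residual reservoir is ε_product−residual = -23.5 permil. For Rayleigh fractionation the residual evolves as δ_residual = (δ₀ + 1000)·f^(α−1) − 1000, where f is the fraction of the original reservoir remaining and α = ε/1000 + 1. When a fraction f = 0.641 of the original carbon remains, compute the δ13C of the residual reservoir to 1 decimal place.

Rayleigh residual: δ_res = (δ₀ + 1000)·f^(α−1) − 1000
α = ε/1000 + 1 = 0.97650, so α − 1 = -0.02350
f^(α−1) = 0.641^(-0.02350) = 1.010506
δ_res = (-3.1 + 1000) × 1.010506 − 1000 = 1007.373 − 1000 = 7.37 permil

7.4 permil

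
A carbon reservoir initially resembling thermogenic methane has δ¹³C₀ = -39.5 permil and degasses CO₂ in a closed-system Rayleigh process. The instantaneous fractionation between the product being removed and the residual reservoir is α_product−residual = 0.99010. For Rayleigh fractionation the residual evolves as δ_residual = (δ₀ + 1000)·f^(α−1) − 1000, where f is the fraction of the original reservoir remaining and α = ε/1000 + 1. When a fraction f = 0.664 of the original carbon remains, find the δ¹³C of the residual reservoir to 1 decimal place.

-35.6 permil

Rayleigh residual: δ_res = (δ₀ + 1000)·f^(α−1) − 1000
α − 1 = -0.00990
f^(α−1) = 0.664^(-0.00990) = 1.004062
δ_res = (-39.5 + 1000) × 1.004062 − 1000 = 964.402 − 1000 = -35.60 permil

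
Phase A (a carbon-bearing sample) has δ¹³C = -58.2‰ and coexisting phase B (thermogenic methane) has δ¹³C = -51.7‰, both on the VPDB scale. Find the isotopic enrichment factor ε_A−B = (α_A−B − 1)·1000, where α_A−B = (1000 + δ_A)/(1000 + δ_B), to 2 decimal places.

-6.85‰

α_A−B = (1000 + -58.2) / (1000 + -51.7) = 941.8 / 948.3 = 0.993146
ε_A−B = (0.993146 − 1) × 1000 = -6.854‰
(The approximation ε ≈ δ_A − δ_B would give -6.5‰.)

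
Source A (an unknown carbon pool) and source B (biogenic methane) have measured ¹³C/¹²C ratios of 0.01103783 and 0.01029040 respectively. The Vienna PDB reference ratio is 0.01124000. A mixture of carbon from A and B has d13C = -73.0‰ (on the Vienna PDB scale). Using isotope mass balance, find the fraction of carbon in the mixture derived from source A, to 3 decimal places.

δ_A = (0.01103783/0.01124000 − 1)×1000 = (0.982013 − 1)×1000 = -17.987‰
δ_B = (0.01029040/0.01124000 − 1)×1000 = (0.915516 − 1)×1000 = -84.484‰
f_A = (δ_mix − δ_B)/(δ_A − δ_B) = (-73.0 − (-84.484))/(-17.987 − (-84.484))
f_A = 11.484 / 66.497 = 0.1727

0.173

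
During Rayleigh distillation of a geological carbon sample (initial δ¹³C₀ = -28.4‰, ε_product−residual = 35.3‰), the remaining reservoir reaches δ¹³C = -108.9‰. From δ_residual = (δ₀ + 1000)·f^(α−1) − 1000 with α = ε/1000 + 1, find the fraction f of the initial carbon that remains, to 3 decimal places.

0.086

α − 1 = ε/1000 = 0.0353
(δ_res + 1000)/(δ₀ + 1000) = (-108.9 + 1000)/(-28.4 + 1000) = 891.1/971.6 = 0.917147
f = 0.917147^(1/0.0353) = exp(ln(0.917147)/0.0353) = exp(-0.08649/0.0353)
f = exp(-2.4501) = 0.0863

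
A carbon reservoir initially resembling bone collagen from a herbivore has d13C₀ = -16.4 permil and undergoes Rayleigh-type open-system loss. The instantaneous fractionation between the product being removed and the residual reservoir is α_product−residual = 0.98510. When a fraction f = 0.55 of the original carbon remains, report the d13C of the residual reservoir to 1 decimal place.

-7.6 permil

Rayleigh residual: δ_res = (δ₀ + 1000)·f^(α−1) − 1000
α − 1 = -0.01490
f^(α−1) = 0.55^(-0.01490) = 1.008948
δ_res = (-16.4 + 1000) × 1.008948 − 1000 = 992.401 − 1000 = -7.60 permil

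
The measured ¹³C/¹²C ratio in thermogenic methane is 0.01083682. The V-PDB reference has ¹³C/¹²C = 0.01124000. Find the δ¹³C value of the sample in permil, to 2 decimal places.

-35.87 permil

δ¹³C = (R_sample / R_standard − 1) × 1000
R_sample / R_standard = 0.01083682 / 0.01124000 = 0.964130
δ¹³C = (0.964130 − 1) × 1000 = -35.870 permil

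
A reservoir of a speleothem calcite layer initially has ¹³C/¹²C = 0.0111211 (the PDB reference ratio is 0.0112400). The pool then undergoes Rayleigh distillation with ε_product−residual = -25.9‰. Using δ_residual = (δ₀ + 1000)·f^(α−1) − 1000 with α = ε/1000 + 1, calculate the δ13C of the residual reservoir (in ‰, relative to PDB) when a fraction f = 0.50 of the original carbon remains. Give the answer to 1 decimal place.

7.3‰

δ₀ = (0.0111211/0.0112400 − 1)×1000 = (0.989422 − 1)×1000 = -10.578‰
α − 1 = ε/1000 = -0.0259
f^(α−1) = 0.50^(-0.0259) = 1.018115
δ_res = (-10.578 + 1000) × 1.018115 − 1000 = 1007.345 − 1000 = 7.34‰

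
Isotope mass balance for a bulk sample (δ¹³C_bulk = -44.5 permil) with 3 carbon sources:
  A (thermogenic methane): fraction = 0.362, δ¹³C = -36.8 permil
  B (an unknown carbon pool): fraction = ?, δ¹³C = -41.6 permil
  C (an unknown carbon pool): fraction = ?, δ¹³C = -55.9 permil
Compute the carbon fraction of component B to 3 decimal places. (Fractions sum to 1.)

Let f_B and f_C be the unknown fractions; fractions sum to 1 so f_B + f_C = 0.638.
Mass balance: Σ fᵢ·δᵢ = δ_bulk ⇒ f_B·(-41.6) + f_C·(-55.9) = -44.5 − (-13.322) = -31.178
Substitute f_C = 0.638 − f_B:
f_B·(-41.6 − -55.9) = -31.178 − 0.638×(-55.9) = 4.486
f_B = 4.486 / 14.3 = 0.3137

0.314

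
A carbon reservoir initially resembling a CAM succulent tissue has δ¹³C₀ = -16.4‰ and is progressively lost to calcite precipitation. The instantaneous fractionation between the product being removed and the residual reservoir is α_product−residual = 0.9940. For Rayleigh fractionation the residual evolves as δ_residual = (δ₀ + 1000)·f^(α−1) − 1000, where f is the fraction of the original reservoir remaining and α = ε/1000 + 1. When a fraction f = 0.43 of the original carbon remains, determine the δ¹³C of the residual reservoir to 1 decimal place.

-11.4‰

Rayleigh residual: δ_res = (δ₀ + 1000)·f^(α−1) − 1000
α − 1 = -0.00600
f^(α−1) = 0.43^(-0.00600) = 1.005077
δ_res = (-16.4 + 1000) × 1.005077 − 1000 = 988.593 − 1000 = -11.41‰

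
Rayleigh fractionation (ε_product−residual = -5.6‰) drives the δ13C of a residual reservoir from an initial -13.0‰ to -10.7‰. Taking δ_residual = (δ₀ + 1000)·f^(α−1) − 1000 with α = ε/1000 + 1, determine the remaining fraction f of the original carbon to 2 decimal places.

α − 1 = ε/1000 = -0.0056
(δ_res + 1000)/(δ₀ + 1000) = (-10.7 + 1000)/(-13.0 + 1000) = 989.3/987.0 = 1.002330
f = 1.002330^(1/-0.0056) = exp(ln(1.002330)/-0.0056) = exp(0.00233/-0.0056)
f = exp(-0.4156) = 0.6599

0.66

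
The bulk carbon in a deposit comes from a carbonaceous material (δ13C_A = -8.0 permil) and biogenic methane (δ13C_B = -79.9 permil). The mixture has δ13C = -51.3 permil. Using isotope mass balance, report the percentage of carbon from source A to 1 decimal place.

39.8%

δ_mix = f_A·δ_A + (1 − f_A)·δ_B  ⇒  f_A = (δ_mix − δ_B)/(δ_A − δ_B)
f_A = (-51.3 − (-79.9)) / (-8.0 − (-79.9))
f_A = 28.6 / 71.9 = 0.3978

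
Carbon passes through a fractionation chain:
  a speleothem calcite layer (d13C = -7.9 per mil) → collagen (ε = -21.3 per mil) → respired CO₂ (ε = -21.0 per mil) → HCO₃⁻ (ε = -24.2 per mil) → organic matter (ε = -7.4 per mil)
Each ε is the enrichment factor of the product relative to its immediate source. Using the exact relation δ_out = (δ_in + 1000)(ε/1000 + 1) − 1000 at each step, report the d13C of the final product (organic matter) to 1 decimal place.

step 1: δ = (-7.90 + 1000)·(-21.3/1000 + 1) − 1000 = -29.03 per mil
step 2: δ = (-29.03 + 1000)·(-21.0/1000 + 1) − 1000 = -49.42 per mil
step 3: δ = (-49.42 + 1000)·(-24.2/1000 + 1) − 1000 = -72.43 per mil
step 4: δ = (-72.43 + 1000)·(-7.4/1000 + 1) − 1000 = -79.29 per mil

-79.3 per mil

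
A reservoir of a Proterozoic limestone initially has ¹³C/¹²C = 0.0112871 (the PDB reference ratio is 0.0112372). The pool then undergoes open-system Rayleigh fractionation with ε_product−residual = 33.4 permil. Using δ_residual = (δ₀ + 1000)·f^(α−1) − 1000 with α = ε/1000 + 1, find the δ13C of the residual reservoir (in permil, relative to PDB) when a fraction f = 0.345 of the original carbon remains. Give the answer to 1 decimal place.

-30.6 permil

δ₀ = (0.0112871/0.0112372 − 1)×1000 = (1.004441 − 1)×1000 = 4.441 permil
α − 1 = ε/1000 = 0.0334
f^(α−1) = 0.345^(0.0334) = 0.965080
δ_res = (4.441 + 1000) × 0.965080 − 1000 = 969.365 − 1000 = -30.63 permil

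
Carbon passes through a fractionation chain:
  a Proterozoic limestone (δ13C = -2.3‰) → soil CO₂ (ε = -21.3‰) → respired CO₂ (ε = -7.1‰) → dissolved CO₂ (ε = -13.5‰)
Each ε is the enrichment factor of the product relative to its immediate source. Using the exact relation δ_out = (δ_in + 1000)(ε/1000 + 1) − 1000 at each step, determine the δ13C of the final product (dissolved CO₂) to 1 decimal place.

step 1: δ = (-2.30 + 1000)·(-21.3/1000 + 1) − 1000 = -23.55‰
step 2: δ = (-23.55 + 1000)·(-7.1/1000 + 1) − 1000 = -30.48‰
step 3: δ = (-30.48 + 1000)·(-13.5/1000 + 1) − 1000 = -43.57‰

-43.6‰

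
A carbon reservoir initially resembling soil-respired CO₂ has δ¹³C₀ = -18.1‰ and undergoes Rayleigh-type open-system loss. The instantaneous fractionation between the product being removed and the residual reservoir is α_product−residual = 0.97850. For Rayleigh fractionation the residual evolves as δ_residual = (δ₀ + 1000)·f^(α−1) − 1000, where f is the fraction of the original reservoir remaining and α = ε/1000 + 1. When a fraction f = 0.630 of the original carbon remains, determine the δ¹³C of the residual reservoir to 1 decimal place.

-8.3‰

Rayleigh residual: δ_res = (δ₀ + 1000)·f^(α−1) − 1000
α − 1 = -0.02150
f^(α−1) = 0.630^(-0.02150) = 1.009983
δ_res = (-18.1 + 1000) × 1.009983 − 1000 = 991.703 − 1000 = -8.30‰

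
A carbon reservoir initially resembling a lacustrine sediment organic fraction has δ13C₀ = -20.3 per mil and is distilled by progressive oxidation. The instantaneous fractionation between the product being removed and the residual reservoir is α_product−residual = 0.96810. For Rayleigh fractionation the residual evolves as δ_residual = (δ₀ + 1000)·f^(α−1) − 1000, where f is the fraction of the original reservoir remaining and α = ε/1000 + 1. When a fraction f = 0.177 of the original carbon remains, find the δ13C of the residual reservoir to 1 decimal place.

Rayleigh residual: δ_res = (δ₀ + 1000)·f^(α−1) − 1000
α − 1 = -0.03190
f^(α−1) = 0.177^(-0.03190) = 1.056792
δ_res = (-20.3 + 1000) × 1.056792 − 1000 = 1035.339 − 1000 = 35.34 per mil

35.3 per mil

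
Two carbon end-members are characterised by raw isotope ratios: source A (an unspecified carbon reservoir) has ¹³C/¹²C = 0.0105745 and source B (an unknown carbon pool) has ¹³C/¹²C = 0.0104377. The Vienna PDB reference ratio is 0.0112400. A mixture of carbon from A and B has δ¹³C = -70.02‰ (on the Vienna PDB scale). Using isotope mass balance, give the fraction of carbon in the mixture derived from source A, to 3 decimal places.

0.112

δ_A = (0.0105745/0.0112400 − 1)×1000 = (0.940792 − 1)×1000 = -59.208‰
δ_B = (0.0104377/0.0112400 − 1)×1000 = (0.928621 − 1)×1000 = -71.379‰
f_A = (δ_mix − δ_B)/(δ_A − δ_B) = (-70.02 − (-71.379))/(-59.208 − (-71.379))
f_A = 1.359 / 12.171 = 0.1117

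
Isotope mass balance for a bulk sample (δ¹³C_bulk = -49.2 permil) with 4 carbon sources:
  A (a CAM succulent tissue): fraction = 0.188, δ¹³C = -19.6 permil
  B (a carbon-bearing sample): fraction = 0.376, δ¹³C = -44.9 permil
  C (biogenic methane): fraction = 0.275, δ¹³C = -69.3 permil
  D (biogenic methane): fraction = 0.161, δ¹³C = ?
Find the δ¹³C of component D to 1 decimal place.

-59.5 permil

Isotope mass balance: δ_bulk = Σ fᵢ·δᵢ.
-49.2 = 0.188×(-19.6) + 0.376×(-44.9) + 0.275×(-69.3) + 0.161×δ_D
0.161·δ_D = -49.2 − (-39.625) = -9.575
δ_D = -9.575 / 0.161 = -59.47 permil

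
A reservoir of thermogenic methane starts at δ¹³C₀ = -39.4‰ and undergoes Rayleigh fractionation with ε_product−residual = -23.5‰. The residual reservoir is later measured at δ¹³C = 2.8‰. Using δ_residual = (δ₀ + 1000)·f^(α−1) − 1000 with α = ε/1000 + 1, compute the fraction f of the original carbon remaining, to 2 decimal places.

α − 1 = ε/1000 = -0.0235
(δ_res + 1000)/(δ₀ + 1000) = (2.8 + 1000)/(-39.4 + 1000) = 1002.8/960.6 = 1.043931
f = 1.043931^(1/-0.0235) = exp(ln(1.043931)/-0.0235) = exp(0.04299/-0.0235)
f = exp(-1.8295) = 0.1605

0.16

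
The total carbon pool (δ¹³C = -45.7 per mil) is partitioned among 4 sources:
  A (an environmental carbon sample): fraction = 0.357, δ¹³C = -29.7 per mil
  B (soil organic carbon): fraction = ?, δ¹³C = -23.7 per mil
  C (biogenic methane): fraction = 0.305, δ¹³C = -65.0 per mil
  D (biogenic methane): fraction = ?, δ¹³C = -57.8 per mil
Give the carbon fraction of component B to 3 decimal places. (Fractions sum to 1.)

Let f_B and f_D be the unknown fractions; fractions sum to 1 so f_B + f_D = 0.338.
Mass balance: Σ fᵢ·δᵢ = δ_bulk ⇒ f_B·(-23.7) + f_D·(-57.8) = -45.7 − (-30.428) = -15.272
Substitute f_D = 0.338 − f_B:
f_B·(-23.7 − -57.8) = -15.272 − 0.338×(-57.8) = 4.264
f_B = 4.264 / 34.1 = 0.1251

0.125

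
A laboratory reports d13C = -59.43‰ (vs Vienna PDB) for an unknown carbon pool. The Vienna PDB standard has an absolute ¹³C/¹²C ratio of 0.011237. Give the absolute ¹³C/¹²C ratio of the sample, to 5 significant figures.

R_sample = R_standard × (d13C/1000 + 1)
R_sample = 0.011237 × (-59.43/1000 + 1) = 0.011237 × 0.940570
R_sample = 0.0105692

0.010569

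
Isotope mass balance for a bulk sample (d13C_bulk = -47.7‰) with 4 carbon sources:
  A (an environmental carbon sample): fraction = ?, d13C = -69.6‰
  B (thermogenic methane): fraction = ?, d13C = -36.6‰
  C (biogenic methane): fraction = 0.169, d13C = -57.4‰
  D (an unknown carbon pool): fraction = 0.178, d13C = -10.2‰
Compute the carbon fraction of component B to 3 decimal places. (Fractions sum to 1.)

Let f_B and f_A be the unknown fractions; fractions sum to 1 so f_B + f_A = 0.653.
Mass balance: Σ fᵢ·δᵢ = δ_bulk ⇒ f_B·(-36.6) + f_A·(-69.6) = -47.7 − (-11.516) = -36.184
Substitute f_A = 0.653 − f_B:
f_B·(-36.6 − -69.6) = -36.184 − 0.653×(-69.6) = 9.265
f_B = 9.265 / 33.0 = 0.2808

0.281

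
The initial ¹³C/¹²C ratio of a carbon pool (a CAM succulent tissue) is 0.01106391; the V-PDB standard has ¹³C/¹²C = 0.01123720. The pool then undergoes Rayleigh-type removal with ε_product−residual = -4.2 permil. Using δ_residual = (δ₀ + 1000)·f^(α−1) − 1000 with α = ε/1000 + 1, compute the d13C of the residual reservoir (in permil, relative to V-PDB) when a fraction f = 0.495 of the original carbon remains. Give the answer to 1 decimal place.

δ₀ = (0.01106391/0.01123720 − 1)×1000 = (0.984579 − 1)×1000 = -15.421 permil
α − 1 = ε/1000 = -0.0042
f^(α−1) = 0.495^(-0.0042) = 1.002958
δ_res = (-15.421 + 1000) × 1.002958 − 1000 = 987.491 − 1000 = -12.51 permil

-12.5 permil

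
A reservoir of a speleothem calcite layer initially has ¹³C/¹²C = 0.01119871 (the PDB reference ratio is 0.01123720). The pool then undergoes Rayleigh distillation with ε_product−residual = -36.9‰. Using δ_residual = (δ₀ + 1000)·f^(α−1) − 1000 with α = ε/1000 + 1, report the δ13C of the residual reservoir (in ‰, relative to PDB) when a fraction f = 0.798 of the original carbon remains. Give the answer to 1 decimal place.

δ₀ = (0.01119871/0.01123720 − 1)×1000 = (0.996575 − 1)×1000 = -3.425‰
α − 1 = ε/1000 = -0.0369
f^(α−1) = 0.798^(-0.0369) = 1.008361
δ_res = (-3.425 + 1000) × 1.008361 − 1000 = 1004.907 − 1000 = 4.91‰

4.9‰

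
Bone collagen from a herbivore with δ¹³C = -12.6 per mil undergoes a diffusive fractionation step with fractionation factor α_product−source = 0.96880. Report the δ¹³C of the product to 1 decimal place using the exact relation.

δ_product = (δ_source + 1000)·α − 1000
δ_product = (-12.6 + 1000) × 0.96880 − 1000
δ_product = 956.593 − 1000 = -43.41 per mil

-43.4 per mil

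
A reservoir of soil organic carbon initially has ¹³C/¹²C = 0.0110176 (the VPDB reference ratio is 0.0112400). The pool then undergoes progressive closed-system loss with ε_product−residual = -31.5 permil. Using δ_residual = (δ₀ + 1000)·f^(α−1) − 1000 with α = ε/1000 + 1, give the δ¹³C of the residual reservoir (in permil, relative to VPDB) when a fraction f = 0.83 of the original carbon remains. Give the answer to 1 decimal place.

-14.0 permil

δ₀ = (0.0110176/0.0112400 − 1)×1000 = (0.980214 − 1)×1000 = -19.786 permil
α − 1 = ε/1000 = -0.0315
f^(α−1) = 0.83^(-0.0315) = 1.005887
δ_res = (-19.786 + 1000) × 1.005887 − 1000 = 985.984 − 1000 = -14.02 permil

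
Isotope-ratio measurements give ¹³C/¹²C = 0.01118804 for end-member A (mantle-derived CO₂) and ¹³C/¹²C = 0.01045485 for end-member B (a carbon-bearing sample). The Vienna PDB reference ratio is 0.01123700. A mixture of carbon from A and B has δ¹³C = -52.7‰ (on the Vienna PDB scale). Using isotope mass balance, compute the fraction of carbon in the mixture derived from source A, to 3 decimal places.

0.259

δ_A = (0.01118804/0.01123700 − 1)×1000 = (0.995643 − 1)×1000 = -4.357‰
δ_B = (0.01045485/0.01123700 − 1)×1000 = (0.930395 − 1)×1000 = -69.605‰
f_A = (δ_mix − δ_B)/(δ_A − δ_B) = (-52.7 − (-69.605))/(-4.357 − (-69.605))
f_A = 16.905 / 65.248 = 0.2591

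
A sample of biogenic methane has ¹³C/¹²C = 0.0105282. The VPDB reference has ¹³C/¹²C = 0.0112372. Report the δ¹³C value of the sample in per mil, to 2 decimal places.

δ¹³C = (R_sample / R_standard − 1) × 1000
R_sample / R_standard = 0.0105282 / 0.0112372 = 0.936906
δ¹³C = (0.936906 − 1) × 1000 = -63.094 per mil

-63.09 per mil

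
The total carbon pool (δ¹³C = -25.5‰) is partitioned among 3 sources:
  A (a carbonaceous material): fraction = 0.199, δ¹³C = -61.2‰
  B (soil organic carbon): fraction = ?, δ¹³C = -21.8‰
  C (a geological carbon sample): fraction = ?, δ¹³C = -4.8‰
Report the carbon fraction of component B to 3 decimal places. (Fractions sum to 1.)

Let f_B and f_C be the unknown fractions; fractions sum to 1 so f_B + f_C = 0.801.
Mass balance: Σ fᵢ·δᵢ = δ_bulk ⇒ f_B·(-21.8) + f_C·(-4.8) = -25.5 − (-12.179) = -13.321
Substitute f_C = 0.801 − f_B:
f_B·(-21.8 − -4.8) = -13.321 − 0.801×(-4.8) = -9.476
f_B = -9.476 / -17.0 = 0.5574

0.557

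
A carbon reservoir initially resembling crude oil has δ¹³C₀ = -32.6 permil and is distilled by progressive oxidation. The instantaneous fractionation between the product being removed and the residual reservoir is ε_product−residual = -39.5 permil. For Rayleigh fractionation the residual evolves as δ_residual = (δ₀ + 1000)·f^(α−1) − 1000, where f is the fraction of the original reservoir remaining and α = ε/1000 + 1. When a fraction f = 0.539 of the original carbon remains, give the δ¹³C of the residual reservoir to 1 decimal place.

-8.7 permil

Rayleigh residual: δ_res = (δ₀ + 1000)·f^(α−1) − 1000
α = ε/1000 + 1 = 0.96050, so α − 1 = -0.03950
f^(α−1) = 0.539^(-0.03950) = 1.024713
δ_res = (-32.6 + 1000) × 1.024713 − 1000 = 991.307 − 1000 = -8.69 permil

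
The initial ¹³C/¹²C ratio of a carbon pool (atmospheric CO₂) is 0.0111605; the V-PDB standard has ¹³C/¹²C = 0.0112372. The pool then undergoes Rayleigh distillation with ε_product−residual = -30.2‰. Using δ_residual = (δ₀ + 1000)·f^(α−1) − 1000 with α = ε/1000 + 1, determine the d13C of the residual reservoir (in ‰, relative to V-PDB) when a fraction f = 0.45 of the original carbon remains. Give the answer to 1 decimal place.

17.4‰

δ₀ = (0.0111605/0.0112372 − 1)×1000 = (0.993174 − 1)×1000 = -6.826‰
α − 1 = ε/1000 = -0.0302
f^(α−1) = 0.45^(-0.0302) = 1.024408
δ_res = (-6.826 + 1000) × 1.024408 − 1000 = 1017.416 − 1000 = 17.42‰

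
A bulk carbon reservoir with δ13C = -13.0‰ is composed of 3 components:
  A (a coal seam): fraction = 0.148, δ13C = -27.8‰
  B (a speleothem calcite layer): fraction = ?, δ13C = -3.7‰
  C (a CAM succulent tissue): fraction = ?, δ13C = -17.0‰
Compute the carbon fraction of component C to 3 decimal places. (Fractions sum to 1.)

0.431

Let f_C and f_B be the unknown fractions; fractions sum to 1 so f_C + f_B = 0.852.
Mass balance: Σ fᵢ·δᵢ = δ_bulk ⇒ f_C·(-17.0) + f_B·(-3.7) = -13.0 − (-4.114) = -8.886
Substitute f_B = 0.852 − f_C:
f_C·(-17.0 − -3.7) = -8.886 − 0.852×(-3.7) = -5.733
f_C = -5.733 / -13.3 = 0.4311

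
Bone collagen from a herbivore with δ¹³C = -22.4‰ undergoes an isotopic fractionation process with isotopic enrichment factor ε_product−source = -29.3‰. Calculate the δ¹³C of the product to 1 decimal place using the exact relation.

To first order, δ_product ≈ δ_source + ε = -51.7‰.
Exactly, δ_product = (δ_source + 1000)·(ε/1000 + 1) − 1000.
δ_product = (-22.4 + 1000) × (-29.3/1000 + 1) − 1000
δ_product = -51.04‰

-51.0‰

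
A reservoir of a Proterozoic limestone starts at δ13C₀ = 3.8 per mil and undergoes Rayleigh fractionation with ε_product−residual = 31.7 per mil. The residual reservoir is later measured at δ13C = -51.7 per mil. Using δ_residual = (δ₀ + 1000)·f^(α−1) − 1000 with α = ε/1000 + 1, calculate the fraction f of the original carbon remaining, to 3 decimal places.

α − 1 = ε/1000 = 0.0317
(δ_res + 1000)/(δ₀ + 1000) = (-51.7 + 1000)/(3.8 + 1000) = 948.3/1003.8 = 0.944710
f = 0.944710^(1/0.0317) = exp(ln(0.944710)/0.0317) = exp(-0.05688/0.0317)
f = exp(-1.7942) = 0.1663

0.166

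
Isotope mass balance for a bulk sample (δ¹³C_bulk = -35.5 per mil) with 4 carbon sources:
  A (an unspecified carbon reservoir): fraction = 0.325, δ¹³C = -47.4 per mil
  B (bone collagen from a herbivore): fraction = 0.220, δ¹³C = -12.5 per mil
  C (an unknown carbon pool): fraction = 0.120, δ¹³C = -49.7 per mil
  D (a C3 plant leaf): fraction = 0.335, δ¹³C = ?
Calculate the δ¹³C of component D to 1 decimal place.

Isotope mass balance: δ_bulk = Σ fᵢ·δᵢ.
-35.5 = 0.325×(-47.4) + 0.220×(-12.5) + 0.120×(-49.7) + 0.335×δ_D
0.335·δ_D = -35.5 − (-24.119) = -11.381
δ_D = -11.381 / 0.335 = -33.97 per mil

-34.0 per mil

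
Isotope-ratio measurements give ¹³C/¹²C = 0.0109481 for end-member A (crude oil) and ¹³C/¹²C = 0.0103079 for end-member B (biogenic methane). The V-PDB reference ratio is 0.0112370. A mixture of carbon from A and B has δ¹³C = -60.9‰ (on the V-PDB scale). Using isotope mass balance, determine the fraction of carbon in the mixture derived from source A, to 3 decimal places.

δ_A = (0.0109481/0.0112370 − 1)×1000 = (0.974290 − 1)×1000 = -25.710‰
δ_B = (0.0103079/0.0112370 − 1)×1000 = (0.917318 − 1)×1000 = -82.682‰
f_A = (δ_mix − δ_B)/(δ_A − δ_B) = (-60.9 − (-82.682))/(-25.710 − (-82.682))
f_A = 21.782 / 56.973 = 0.3823

0.382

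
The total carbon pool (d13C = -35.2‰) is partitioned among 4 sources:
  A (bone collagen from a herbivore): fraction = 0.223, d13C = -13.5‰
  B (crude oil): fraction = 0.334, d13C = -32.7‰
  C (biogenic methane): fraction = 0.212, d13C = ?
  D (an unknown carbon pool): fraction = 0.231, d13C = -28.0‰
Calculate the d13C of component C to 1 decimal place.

Isotope mass balance: δ_bulk = Σ fᵢ·δᵢ.
-35.2 = 0.223×(-13.5) + 0.334×(-32.7) + 0.212×δ_C + 0.231×(-28.0)
0.212·δ_C = -35.2 − (-20.400) = -14.800
δ_C = -14.800 / 0.212 = -69.81‰

-69.8‰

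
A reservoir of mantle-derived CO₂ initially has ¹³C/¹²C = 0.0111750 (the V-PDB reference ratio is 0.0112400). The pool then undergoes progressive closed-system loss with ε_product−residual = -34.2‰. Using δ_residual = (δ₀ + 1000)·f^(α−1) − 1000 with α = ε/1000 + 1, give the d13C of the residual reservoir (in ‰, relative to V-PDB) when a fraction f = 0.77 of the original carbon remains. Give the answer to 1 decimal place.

3.1‰

δ₀ = (0.0111750/0.0112400 − 1)×1000 = (0.994217 − 1)×1000 = -5.783‰
α − 1 = ε/1000 = -0.0342
f^(α−1) = 0.77^(-0.0342) = 1.008979
δ_res = (-5.783 + 1000) × 1.008979 − 1000 = 1003.144 − 1000 = 3.14‰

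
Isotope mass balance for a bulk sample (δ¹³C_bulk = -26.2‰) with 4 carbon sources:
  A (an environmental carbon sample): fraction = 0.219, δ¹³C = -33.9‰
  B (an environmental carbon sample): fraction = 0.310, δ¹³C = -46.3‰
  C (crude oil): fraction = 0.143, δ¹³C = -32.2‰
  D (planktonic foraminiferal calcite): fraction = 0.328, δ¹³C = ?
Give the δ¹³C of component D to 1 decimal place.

Isotope mass balance: δ_bulk = Σ fᵢ·δᵢ.
-26.2 = 0.219×(-33.9) + 0.310×(-46.3) + 0.143×(-32.2) + 0.328×δ_D
0.328·δ_D = -26.2 − (-26.382) = 0.182
δ_D = 0.182 / 0.328 = 0.55‰

0.6‰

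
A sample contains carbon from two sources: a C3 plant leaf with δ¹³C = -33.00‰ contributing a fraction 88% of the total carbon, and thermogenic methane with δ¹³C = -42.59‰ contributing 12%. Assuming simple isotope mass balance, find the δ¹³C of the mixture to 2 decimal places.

δ_mix = f_A·δ_A + f_B·δ_B
δ_mix = 0.88 × (-33.00) + 0.12 × (-42.59)
δ_mix = -29.040 + -5.111 = -34.151‰

-34.15‰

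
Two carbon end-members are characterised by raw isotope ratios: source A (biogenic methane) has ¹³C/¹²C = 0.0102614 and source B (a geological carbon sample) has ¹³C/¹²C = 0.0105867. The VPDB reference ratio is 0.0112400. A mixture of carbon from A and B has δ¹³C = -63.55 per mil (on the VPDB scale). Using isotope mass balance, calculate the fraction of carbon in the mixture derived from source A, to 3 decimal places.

0.188

δ_A = (0.0102614/0.0112400 − 1)×1000 = (0.912936 − 1)×1000 = -87.064 per mil
δ_B = (0.0105867/0.0112400 − 1)×1000 = (0.941877 − 1)×1000 = -58.123 per mil
f_A = (δ_mix − δ_B)/(δ_A − δ_B) = (-63.55 − (-58.123))/(-87.064 − (-58.123))
f_A = -5.427 / -28.941 = 0.1875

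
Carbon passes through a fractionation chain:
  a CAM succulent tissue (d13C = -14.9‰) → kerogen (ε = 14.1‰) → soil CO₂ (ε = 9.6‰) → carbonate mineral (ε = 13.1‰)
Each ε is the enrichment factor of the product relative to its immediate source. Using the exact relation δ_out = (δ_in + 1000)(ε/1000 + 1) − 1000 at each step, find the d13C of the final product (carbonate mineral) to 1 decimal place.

21.8‰

step 1: δ = (-14.90 + 1000)·(14.1/1000 + 1) − 1000 = -1.01‰
step 2: δ = (-1.01 + 1000)·(9.6/1000 + 1) − 1000 = 8.58‰
step 3: δ = (8.58 + 1000)·(13.1/1000 + 1) − 1000 = 21.79‰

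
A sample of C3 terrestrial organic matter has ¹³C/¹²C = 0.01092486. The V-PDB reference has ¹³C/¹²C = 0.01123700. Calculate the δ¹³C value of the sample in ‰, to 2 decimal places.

δ¹³C = (R_sample / R_standard − 1) × 1000
R_sample / R_standard = 0.01092486 / 0.01123700 = 0.972222
δ¹³C = (0.972222 − 1) × 1000 = -27.778‰

-27.78‰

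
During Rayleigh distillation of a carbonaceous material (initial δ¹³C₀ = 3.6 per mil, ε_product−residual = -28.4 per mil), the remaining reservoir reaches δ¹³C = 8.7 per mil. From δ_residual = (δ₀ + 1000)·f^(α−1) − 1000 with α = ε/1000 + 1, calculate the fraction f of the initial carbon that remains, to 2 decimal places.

0.84

α − 1 = ε/1000 = -0.0284
(δ_res + 1000)/(δ₀ + 1000) = (8.7 + 1000)/(3.6 + 1000) = 1008.7/1003.6 = 1.005082
f = 1.005082^(1/-0.0284) = exp(ln(1.005082)/-0.0284) = exp(0.00507/-0.0284)
f = exp(-0.1785) = 0.8365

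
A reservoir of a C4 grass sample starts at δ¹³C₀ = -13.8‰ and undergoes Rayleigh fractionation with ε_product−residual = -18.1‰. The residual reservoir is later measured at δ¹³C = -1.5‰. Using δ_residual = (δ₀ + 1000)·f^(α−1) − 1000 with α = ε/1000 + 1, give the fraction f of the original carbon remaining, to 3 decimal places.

0.504

α − 1 = ε/1000 = -0.0181
(δ_res + 1000)/(δ₀ + 1000) = (-1.5 + 1000)/(-13.8 + 1000) = 998.5/986.2 = 1.012472
f = 1.012472^(1/-0.0181) = exp(ln(1.012472)/-0.0181) = exp(0.01239/-0.0181)
f = exp(-0.6848) = 0.5042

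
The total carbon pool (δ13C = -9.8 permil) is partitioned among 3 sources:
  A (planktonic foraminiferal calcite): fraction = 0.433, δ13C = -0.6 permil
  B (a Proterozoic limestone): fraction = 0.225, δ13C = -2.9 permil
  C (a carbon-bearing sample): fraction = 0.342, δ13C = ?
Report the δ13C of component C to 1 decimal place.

-26.0 permil

Isotope mass balance: δ_bulk = Σ fᵢ·δᵢ.
-9.8 = 0.433×(-0.6) + 0.225×(-2.9) + 0.342×δ_C
0.342·δ_C = -9.8 − (-0.912) = -8.888
δ_C = -8.888 / 0.342 = -25.99 permil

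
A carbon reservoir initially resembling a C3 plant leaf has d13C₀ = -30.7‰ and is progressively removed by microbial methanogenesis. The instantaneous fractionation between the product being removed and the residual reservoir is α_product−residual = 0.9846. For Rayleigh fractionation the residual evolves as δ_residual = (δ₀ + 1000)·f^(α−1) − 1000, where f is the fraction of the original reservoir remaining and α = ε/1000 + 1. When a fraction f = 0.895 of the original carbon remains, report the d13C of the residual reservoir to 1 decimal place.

Rayleigh residual: δ_res = (δ₀ + 1000)·f^(α−1) − 1000
α − 1 = -0.01540
f^(α−1) = 0.895^(-0.01540) = 1.001710
δ_res = (-30.7 + 1000) × 1.001710 − 1000 = 970.957 − 1000 = -29.04‰

-29.0‰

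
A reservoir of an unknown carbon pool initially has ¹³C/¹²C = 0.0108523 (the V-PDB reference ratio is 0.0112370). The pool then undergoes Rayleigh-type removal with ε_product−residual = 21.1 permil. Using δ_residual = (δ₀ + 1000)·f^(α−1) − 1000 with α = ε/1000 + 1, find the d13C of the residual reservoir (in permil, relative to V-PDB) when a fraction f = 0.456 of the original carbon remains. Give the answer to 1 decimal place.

-50.1 permil

δ₀ = (0.0108523/0.0112370 − 1)×1000 = (0.965765 − 1)×1000 = -34.235 permil
α − 1 = ε/1000 = 0.0211
f^(α−1) = 0.456^(0.0211) = 0.983567
δ_res = (-34.235 + 1000) × 0.983567 − 1000 = 949.895 − 1000 = -50.11 permil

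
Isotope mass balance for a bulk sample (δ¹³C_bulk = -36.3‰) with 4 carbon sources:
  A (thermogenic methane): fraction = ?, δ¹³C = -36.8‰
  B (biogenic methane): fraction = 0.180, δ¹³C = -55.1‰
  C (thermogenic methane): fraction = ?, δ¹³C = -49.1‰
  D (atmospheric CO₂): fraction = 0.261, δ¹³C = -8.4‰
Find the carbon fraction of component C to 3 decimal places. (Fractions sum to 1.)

Let f_C and f_A be the unknown fractions; fractions sum to 1 so f_C + f_A = 0.559.
Mass balance: Σ fᵢ·δᵢ = δ_bulk ⇒ f_C·(-49.1) + f_A·(-36.8) = -36.3 − (-12.110) = -24.190
Substitute f_A = 0.559 − f_C:
f_C·(-49.1 − -36.8) = -24.190 − 0.559×(-36.8) = -3.618
f_C = -3.618 / -12.3 = 0.2942

0.294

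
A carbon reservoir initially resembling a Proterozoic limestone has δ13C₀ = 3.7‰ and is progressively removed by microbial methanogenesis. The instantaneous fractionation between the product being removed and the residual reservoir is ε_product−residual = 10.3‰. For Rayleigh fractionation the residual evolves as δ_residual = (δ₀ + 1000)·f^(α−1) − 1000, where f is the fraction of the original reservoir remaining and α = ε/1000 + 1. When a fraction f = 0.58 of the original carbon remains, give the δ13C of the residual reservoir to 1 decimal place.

-1.9‰

Rayleigh residual: δ_res = (δ₀ + 1000)·f^(α−1) − 1000
α = ε/1000 + 1 = 1.01030, so α − 1 = 0.01030
f^(α−1) = 0.58^(0.01030) = 0.994405
δ_res = (3.7 + 1000) × 0.994405 − 1000 = 998.084 − 1000 = -1.92‰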